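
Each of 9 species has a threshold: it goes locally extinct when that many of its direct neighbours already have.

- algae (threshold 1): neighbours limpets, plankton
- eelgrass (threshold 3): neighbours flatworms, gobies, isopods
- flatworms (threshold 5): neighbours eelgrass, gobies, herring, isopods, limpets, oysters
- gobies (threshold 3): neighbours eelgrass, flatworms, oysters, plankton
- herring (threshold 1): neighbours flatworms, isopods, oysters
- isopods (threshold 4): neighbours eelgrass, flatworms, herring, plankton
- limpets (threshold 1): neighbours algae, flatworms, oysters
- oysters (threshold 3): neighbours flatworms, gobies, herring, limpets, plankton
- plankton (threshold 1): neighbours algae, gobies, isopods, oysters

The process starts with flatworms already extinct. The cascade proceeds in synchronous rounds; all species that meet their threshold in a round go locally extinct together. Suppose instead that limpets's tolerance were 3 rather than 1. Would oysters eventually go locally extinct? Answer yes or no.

no

With limpets's tolerance at 3:
Round 1 — flatworms goes locally extinct (initial).
Round 2 — checking thresholds:
  eelgrass: 1 of 3 neighbours < 3, below threshold.
  gobies: 1 of 4 neighbours < 3, below threshold.
  herring: 1 of 3 neighbours ≥ 1, goes locally extinct.
  isopods: 1 of 4 neighbours < 4, below threshold.
  limpets: 1 of 3 neighbours < 3, below threshold.
  oysters: 1 of 5 neighbours < 3, below threshold.
Round 3 — no new extinctions; cascade stops.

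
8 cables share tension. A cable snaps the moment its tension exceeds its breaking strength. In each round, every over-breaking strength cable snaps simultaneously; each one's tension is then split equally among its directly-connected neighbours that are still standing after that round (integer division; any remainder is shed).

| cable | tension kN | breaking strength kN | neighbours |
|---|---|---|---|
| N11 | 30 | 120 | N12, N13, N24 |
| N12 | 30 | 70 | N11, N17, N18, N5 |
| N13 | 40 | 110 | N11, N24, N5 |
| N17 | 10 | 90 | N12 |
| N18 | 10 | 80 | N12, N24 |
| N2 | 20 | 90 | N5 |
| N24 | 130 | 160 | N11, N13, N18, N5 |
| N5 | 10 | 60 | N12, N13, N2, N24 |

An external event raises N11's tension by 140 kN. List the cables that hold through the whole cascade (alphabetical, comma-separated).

N17

Round 1 — N11 at 170 > 120. N11 snaps.
  N11 sheds 170 kN to N12, N13, N24: 56 each (2 lost).
    N12: 30+56 = 86 > 70
    N13: 40+56 = 96 ≤ 110
    N24: 130+56 = 186 > 160
Round 2 — N12, N24 snap.
  N12 sheds 86 kN to N17, N18, N5: 28 each (2 lost).
    N17: 10+28 = 38 ≤ 90
    N18: 10+28 = 38 ≤ 80
    N5: 10+28 = 38 ≤ 60
  N24 sheds 186 kN to N13, N18, N5: 62 each.
    N13: 96+62 = 158 > 110
    N18: 38+62 = 100 > 80
    N5: 38+62 = 100 > 60
Round 3 — N13, N18, N5 snap.
  N13 sheds 158 kN: no online neighbours, lost.
  N18 sheds 100 kN: no online neighbours, lost.
  N5 sheds 100 kN to N2: 100 each.
    N2: 20+100 = 120 > 90
Round 4 — N2 snaps.
  N2 sheds 120 kN: no online neighbours, lost.
No further breaks.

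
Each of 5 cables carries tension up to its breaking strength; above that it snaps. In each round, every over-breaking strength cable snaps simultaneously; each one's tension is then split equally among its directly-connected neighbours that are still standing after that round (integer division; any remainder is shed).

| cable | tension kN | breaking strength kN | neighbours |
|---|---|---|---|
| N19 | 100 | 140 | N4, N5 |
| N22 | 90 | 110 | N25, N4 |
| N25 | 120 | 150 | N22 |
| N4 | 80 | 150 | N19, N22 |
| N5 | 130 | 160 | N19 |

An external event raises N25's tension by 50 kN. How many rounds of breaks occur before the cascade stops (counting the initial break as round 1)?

5

Round 1 — N25 at 170 > 150. N25 snaps.
  N25 sheds 170 kN to N22: 170 each.
    N22: 90+170 = 260 > 110
Round 2 — N22 snaps.
  N22 sheds 260 kN to N4: 260 each.
    N4: 80+260 = 340 > 150
Round 3 — N4 snaps.
  N4 sheds 340 kN to N19: 340 each.
    N19: 100+340 = 440 > 140
Round 4 — N19 snaps.
  N19 sheds 440 kN to N5: 440 each.
    N5: 130+440 = 570 > 160
Round 5 — N5 snaps.
  N5 sheds 570 kN: no online neighbours, lost.
No further breaks.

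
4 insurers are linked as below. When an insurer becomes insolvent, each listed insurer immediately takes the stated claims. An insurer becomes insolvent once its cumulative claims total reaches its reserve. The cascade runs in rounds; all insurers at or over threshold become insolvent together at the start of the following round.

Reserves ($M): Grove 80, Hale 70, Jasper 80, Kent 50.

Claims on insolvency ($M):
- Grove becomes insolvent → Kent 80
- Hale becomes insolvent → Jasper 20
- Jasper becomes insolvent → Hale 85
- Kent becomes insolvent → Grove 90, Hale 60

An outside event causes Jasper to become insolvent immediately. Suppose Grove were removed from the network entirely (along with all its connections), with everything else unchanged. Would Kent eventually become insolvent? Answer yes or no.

no

With Grove removed:
Round 1 — Jasper becomes insolvent (initial).
  Hale: +85 → 85 ≥ 70
Round 2 — Hale becomes insolvent.
No further insolvencies.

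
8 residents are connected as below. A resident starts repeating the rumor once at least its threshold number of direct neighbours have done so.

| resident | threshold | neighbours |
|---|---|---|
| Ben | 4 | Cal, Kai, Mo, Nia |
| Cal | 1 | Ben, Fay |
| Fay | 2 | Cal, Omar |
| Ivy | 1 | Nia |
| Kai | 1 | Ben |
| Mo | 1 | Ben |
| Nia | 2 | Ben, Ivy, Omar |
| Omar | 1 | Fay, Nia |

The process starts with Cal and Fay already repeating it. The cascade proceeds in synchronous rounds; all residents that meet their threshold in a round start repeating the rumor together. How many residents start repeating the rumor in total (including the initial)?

3

Round 1 — Cal, Fay start repeating the rumor (initial).
Round 2 — checking thresholds:
  Ben: 1 of 4 neighbours < 4, below threshold.
  Omar: 1 of 2 neighbours ≥ 1, starts repeating the rumor.
Round 3 — no new spreads; cascade stops.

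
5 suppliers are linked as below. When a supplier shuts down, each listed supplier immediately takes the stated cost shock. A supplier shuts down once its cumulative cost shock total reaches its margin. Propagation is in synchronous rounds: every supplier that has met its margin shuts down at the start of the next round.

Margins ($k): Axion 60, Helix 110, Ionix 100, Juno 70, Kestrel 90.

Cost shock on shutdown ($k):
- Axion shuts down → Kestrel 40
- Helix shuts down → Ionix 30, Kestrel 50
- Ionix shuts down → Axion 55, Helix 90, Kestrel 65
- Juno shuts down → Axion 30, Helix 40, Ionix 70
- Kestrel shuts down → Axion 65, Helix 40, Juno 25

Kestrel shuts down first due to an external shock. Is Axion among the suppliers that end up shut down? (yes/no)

yes

Round 1 — Kestrel shuts down (initial).
  Axion: +65 → 65 ≥ 60
  Helix: +40 → 40 < 110
  Juno: +25 → 25 < 70
Round 2 — Axion shuts down.
No further shutdowns.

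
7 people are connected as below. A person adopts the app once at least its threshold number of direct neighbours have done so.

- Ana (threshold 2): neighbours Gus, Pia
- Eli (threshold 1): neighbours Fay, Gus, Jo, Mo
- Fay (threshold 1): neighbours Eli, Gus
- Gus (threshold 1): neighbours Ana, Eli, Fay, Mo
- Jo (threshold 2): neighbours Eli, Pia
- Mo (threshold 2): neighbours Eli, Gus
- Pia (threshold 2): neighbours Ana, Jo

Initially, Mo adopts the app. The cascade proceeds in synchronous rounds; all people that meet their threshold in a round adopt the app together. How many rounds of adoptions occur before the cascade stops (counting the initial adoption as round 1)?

Round 1 — Mo adopts the app (initial).
Round 2 — checking thresholds:
  Eli: 1 of 4 neighbours ≥ 1, adopts the app.
  Gus: 1 of 4 neighbours ≥ 1, adopts the app.
Round 3 — checking thresholds:
  Ana: 1 of 2 neighbours < 2, holds.
  Fay: 2 of 2 neighbours ≥ 1, adopts the app.
  Jo: 1 of 2 neighbours < 2, holds.
Round 4 — no new adoptions; cascade stops.

3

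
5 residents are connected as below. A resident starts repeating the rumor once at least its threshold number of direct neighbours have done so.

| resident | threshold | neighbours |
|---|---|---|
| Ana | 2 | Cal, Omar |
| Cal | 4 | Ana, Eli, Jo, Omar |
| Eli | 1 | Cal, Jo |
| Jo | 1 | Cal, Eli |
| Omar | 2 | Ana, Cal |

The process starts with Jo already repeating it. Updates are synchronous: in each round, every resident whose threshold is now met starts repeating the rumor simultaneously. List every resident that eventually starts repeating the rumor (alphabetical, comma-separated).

Round 1 — Jo starts repeating the rumor (initial).
Round 2 — checking thresholds:
  Cal: 1 of 4 neighbours < 4, holds.
  Eli: 1 of 2 neighbours ≥ 1, starts repeating the rumor.
Round 3 — no new spreads; cascade stops.

Eli, Jo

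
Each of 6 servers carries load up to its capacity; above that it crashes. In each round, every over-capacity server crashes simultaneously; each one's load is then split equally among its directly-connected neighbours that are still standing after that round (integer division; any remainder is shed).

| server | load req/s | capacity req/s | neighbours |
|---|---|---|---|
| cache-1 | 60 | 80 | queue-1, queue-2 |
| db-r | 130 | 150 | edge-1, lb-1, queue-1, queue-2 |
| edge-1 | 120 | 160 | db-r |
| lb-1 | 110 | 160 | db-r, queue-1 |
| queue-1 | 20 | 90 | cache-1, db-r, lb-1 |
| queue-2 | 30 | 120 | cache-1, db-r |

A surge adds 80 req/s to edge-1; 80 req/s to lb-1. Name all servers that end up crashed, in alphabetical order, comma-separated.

cache-1, db-r, edge-1, lb-1, queue-1, queue-2

Round 1 — edge-1 at 200 > 160; lb-1 at 190 > 160. edge-1, lb-1 crash.
  edge-1 sheds 200 req/s to db-r: 200 each.
    db-r: 130+200 = 330 > 150
  lb-1 sheds 190 req/s to db-r, queue-1: 95 each.
    db-r: 330+95 = 425 > 150
    queue-1: 20+95 = 115 > 90
Round 2 — db-r, queue-1 crash.
  db-r sheds 425 req/s to queue-2: 425 each.
    queue-2: 30+425 = 455 > 120
  queue-1 sheds 115 req/s to cache-1: 115 each.
    cache-1: 60+115 = 175 > 80
Round 3 — cache-1, queue-2 crash.
  cache-1 sheds 175 req/s: no online neighbours, lost.
  queue-2 sheds 455 req/s: no online neighbours, lost.
No further crashes.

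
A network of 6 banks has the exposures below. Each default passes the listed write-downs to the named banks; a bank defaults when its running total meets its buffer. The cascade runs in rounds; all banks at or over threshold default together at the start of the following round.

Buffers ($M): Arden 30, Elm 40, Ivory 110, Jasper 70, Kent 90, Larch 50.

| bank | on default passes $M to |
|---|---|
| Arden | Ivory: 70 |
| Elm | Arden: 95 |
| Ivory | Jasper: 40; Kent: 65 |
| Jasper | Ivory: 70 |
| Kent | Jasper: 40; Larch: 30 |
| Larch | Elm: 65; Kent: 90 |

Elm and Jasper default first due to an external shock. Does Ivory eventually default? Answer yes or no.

Round 1 — Elm, Jasper default (initial).
  Arden: +95 → 95 ≥ 30
  Ivory: +70 → 70 < 110
Round 2 — Arden defaults.
  Ivory: +70 → 140 ≥ 110
Round 3 — Ivory defaults.
  Kent: +65 → 65 < 90
No further defaults.

yes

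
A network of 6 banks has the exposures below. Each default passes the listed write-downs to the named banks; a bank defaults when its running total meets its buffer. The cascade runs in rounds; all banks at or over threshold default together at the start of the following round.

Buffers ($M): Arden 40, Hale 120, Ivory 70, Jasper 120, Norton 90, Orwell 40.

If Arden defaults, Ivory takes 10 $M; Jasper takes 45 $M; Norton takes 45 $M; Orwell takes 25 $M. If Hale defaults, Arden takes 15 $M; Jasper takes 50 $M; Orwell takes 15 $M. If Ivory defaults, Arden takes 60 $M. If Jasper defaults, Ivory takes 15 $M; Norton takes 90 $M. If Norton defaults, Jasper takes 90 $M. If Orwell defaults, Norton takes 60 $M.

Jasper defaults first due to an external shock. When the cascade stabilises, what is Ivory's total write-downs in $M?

15

Round 1 — Jasper defaults (initial).
  Ivory: +15 → 15 < 70
  Norton: +90 → 90 ≥ 90
Round 2 — Norton defaults.
No further defaults.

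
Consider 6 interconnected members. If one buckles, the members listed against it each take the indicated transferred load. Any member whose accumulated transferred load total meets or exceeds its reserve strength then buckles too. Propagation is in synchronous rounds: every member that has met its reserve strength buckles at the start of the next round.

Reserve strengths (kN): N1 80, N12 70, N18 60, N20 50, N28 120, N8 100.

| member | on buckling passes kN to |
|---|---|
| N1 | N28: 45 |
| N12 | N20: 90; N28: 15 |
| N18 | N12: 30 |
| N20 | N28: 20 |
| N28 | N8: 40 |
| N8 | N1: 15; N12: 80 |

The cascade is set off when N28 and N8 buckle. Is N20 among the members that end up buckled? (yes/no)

Round 1 — N28, N8 buckle (initial).
  N1: +15 → 15 < 80
  N12: +80 → 80 ≥ 70
Round 2 — N12 buckles.
  N20: +90 → 90 ≥ 50
Round 3 — N20 buckles.
No further bucklings.

yes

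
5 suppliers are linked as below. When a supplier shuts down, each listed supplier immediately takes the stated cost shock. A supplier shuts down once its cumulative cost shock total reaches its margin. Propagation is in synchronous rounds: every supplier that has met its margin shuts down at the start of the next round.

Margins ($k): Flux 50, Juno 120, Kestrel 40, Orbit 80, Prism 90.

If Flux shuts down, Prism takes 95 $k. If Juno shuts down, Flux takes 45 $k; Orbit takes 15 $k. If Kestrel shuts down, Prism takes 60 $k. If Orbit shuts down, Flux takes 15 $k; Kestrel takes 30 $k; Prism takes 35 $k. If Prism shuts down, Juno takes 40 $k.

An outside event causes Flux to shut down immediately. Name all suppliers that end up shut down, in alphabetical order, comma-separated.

Round 1 — Flux shuts down (initial).
  Prism: +95 → 95 ≥ 90
Round 2 — Prism shuts down.
  Juno: +40 → 40 < 120
No further shutdowns.

Flux, Prism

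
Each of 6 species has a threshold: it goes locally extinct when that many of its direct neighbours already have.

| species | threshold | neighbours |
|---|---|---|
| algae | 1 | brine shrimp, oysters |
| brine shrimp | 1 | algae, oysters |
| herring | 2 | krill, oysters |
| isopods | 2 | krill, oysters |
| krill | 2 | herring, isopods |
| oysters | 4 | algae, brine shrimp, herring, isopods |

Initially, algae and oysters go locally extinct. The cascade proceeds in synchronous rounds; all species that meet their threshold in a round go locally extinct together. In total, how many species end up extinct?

3

Round 1 — algae, oysters go locally extinct (initial).
Round 2 — checking thresholds:
  brine shrimp: 2 of 2 neighbours ≥ 1, goes locally extinct.
  herring: 1 of 2 neighbours < 2, below threshold.
  isopods: 1 of 2 neighbours < 2, below threshold.
Round 3 — no new extinctions; cascade stops.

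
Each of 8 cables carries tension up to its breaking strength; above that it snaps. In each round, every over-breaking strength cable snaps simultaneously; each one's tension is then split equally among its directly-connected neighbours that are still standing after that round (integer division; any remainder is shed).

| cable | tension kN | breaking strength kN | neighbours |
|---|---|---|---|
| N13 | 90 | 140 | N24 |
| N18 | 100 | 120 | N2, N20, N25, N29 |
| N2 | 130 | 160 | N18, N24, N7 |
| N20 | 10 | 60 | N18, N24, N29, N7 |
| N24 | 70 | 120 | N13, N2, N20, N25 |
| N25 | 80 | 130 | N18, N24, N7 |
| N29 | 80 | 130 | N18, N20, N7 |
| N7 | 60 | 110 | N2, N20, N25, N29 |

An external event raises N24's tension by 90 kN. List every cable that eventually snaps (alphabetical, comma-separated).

Round 1 — N24 at 160 > 120. N24 snaps.
  N24 sheds 160 kN to N13, N2, N20, N25: 40 each.
    N13: 90+40 = 130 ≤ 140
    N2: 130+40 = 170 > 160
    N20: 10+40 = 50 ≤ 60
    N25: 80+40 = 120 ≤ 130
Round 2 — N2 snaps.
  N2 sheds 170 kN to N18, N7: 85 each.
    N18: 100+85 = 185 > 120
    N7: 60+85 = 145 > 110
Round 3 — N18, N7 snap.
  N18 sheds 185 kN to N20, N25, N29: 61 each (2 lost).
    N20: 50+61 = 111 > 60
    N25: 120+61 = 181 > 130
    N29: 80+61 = 141 > 130
  N7 sheds 145 kN to N20, N25, N29: 48 each (1 lost).
    N20: 111+48 = 159 > 60
    N25: 181+48 = 229 > 130
    N29: 141+48 = 189 > 130
Round 4 — N20, N25, N29 snap.
  N20 sheds 159 kN: no online neighbours, lost.
  N25 sheds 229 kN: no online neighbours, lost.
  N29 sheds 189 kN: no online neighbours, lost.
No further breaks.

N18, N2, N20, N24, N25, N29, N7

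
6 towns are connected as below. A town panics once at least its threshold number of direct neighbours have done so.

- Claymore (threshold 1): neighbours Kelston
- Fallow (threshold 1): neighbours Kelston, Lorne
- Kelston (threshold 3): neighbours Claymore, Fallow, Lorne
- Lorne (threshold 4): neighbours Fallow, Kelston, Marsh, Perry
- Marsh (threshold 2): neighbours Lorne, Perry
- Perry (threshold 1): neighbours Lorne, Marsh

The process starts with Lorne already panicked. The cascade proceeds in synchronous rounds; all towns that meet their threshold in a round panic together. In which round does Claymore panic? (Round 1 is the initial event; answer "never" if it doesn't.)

Round 1 — Lorne panics (initial).
Round 2 — checking thresholds:
  Fallow: 1 of 2 neighbours ≥ 1, panics.
  Kelston: 1 of 3 neighbours < 3, not yet.
  Marsh: 1 of 2 neighbours < 2, not yet.
  Perry: 1 of 2 neighbours ≥ 1, panics.
Round 3 — checking thresholds:
  Kelston: 2 of 3 neighbours < 3, not yet.
  Marsh: 2 of 2 neighbours ≥ 2, panics.
Round 4 — no new panics; cascade stops.

never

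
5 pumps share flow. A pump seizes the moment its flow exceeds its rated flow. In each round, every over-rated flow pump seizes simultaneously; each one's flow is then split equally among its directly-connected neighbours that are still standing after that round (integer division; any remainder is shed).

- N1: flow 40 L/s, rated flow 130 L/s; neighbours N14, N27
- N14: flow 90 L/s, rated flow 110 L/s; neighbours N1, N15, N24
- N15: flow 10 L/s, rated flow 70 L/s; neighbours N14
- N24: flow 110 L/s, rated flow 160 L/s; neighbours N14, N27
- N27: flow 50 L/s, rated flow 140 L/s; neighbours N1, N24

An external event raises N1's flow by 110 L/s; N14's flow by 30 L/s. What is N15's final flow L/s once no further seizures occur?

70

Round 1 — N1 at 150 > 130; N14 at 120 > 110. N1, N14 seize.
  N1 sheds 150 L/s to N27: 150 each.
    N27: 50+150 = 200 > 140
  N14 sheds 120 L/s to N15, N24: 60 each.
    N15: 10+60 = 70 ≤ 70
    N24: 110+60 = 170 > 160
Round 2 — N24, N27 seize.
  N24 sheds 170 L/s: no online neighbours, lost.
  N27 sheds 200 L/s: no online neighbours, lost.
No further seizures.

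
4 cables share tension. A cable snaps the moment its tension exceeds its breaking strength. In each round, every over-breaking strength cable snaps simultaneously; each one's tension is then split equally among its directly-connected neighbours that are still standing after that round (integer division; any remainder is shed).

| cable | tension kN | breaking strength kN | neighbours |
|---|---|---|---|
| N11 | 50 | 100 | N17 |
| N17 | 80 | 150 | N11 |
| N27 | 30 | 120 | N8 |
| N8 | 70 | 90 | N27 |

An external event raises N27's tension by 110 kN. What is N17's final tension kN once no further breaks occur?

80

Round 1 — N27 at 140 > 120. N27 snaps.
  N27 sheds 140 kN to N8: 140 each.
    N8: 70+140 = 210 > 90
Round 2 — N8 snaps.
  N8 sheds 210 kN: no online neighbours, lost.
No further breaks.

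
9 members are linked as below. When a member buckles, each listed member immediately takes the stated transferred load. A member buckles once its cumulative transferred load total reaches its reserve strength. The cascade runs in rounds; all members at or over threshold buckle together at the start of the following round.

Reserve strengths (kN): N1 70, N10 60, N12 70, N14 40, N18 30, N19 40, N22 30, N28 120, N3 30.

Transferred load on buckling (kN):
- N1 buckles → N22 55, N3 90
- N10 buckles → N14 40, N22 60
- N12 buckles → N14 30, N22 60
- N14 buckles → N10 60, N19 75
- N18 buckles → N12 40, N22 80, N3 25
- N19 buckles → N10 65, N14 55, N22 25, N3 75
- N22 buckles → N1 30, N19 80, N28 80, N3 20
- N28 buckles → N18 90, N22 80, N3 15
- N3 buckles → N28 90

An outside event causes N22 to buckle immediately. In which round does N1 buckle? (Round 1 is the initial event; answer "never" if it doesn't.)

never

Round 1 — N22 buckles (initial).
  N1: +30 → 30 < 70
  N19: +80 → 80 ≥ 40
  N28: +80 → 80 < 120
  N3: +20 → 20 < 30
Round 2 — N19 buckles.
  N10: +65 → 65 ≥ 60
  N14: +55 → 55 ≥ 40
  N3: +75 → 95 ≥ 30
Round 3 — N10, N14, N3 buckle.
  N28: +90 → 170 ≥ 120
Round 4 — N28 buckles.
  N18: +90 → 90 ≥ 30
Round 5 — N18 buckles.
  N12: +40 → 40 < 70
No further bucklings.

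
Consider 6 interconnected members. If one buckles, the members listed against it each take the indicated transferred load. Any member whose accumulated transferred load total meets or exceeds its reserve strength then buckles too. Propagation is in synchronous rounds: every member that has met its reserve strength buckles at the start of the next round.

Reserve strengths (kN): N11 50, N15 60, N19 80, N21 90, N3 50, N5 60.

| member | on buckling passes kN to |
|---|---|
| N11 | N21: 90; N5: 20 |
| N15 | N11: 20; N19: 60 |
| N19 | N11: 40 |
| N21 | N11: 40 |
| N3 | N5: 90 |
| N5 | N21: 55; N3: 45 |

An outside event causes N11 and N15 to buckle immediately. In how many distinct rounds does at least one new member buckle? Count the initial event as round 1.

Round 1 — N11, N15 buckle (initial).
  N19: +60 → 60 < 80
  N21: +90 → 90 ≥ 90
  N5: +20 → 20 < 60
Round 2 — N21 buckles.
No further bucklings.

2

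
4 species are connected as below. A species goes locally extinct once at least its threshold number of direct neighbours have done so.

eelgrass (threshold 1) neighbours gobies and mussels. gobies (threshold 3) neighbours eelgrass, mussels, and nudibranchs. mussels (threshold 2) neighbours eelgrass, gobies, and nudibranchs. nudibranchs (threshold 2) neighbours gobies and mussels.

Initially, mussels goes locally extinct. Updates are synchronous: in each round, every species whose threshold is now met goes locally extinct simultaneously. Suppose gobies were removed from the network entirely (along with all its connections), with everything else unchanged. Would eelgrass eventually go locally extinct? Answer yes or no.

yes

With gobies removed:
Round 1 — mussels goes locally extinct (initial).
Round 2 — checking thresholds:
  eelgrass: 1 of 1 neighbours ≥ 1, goes locally extinct.
  nudibranchs: 1 of 1 neighbours < 2, below threshold.
Round 3 — no new extinctions; cascade stops.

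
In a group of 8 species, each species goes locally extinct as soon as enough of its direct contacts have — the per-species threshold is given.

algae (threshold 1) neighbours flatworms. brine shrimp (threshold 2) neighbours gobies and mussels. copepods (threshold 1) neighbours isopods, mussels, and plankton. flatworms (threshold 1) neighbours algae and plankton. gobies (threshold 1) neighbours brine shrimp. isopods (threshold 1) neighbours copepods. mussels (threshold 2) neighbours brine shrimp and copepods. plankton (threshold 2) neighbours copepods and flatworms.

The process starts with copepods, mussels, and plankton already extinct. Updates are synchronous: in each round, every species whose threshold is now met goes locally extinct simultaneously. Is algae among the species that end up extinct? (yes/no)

yes

Round 1 — copepods, mussels, plankton go locally extinct (initial).
Round 2 — checking thresholds:
  brine shrimp: 1 of 2 neighbours < 2, holds.
  flatworms: 1 of 2 neighbours ≥ 1, goes locally extinct.
  isopods: 1 of 1 neighbours ≥ 1, goes locally extinct.
Round 3 — checking thresholds:
  algae: 1 of 1 neighbours ≥ 1, goes locally extinct.
  brine shrimp: 1 of 2 neighbours < 2, holds.
Round 4 — no new extinctions; cascade stops.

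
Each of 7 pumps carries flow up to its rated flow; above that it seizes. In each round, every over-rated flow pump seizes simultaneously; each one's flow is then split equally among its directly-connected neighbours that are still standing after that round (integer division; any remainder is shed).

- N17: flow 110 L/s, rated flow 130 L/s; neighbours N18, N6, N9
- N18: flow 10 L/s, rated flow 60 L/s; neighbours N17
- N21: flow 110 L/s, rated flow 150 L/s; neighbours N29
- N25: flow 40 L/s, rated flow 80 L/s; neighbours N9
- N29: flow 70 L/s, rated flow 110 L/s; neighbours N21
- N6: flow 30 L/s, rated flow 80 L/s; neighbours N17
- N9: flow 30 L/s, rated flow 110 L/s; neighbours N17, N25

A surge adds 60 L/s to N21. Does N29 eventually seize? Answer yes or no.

Round 1 — N21 at 170 > 150. N21 seizes.
  N21 sheds 170 L/s to N29: 170 each.
    N29: 70+170 = 240 > 110
Round 2 — N29 seizes.
  N29 sheds 240 L/s: no online neighbours, lost.
No further seizures.

yes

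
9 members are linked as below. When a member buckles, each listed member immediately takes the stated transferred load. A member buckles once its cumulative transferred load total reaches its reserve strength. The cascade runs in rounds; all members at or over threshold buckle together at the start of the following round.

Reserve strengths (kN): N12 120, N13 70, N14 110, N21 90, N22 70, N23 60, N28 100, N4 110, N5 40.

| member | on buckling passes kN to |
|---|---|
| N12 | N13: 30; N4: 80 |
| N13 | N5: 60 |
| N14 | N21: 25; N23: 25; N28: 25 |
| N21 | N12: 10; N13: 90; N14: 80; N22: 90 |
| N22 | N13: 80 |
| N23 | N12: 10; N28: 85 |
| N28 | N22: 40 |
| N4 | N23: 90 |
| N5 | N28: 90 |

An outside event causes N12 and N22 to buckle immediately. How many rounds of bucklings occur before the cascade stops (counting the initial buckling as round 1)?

3

Round 1 — N12, N22 buckle (initial).
  N13: +30+80 → 110 ≥ 70
  N4: +80 → 80 < 110
Round 2 — N13 buckles.
  N5: +60 → 60 ≥ 40
Round 3 — N5 buckles.
  N28: +90 → 90 < 100
No further bucklings.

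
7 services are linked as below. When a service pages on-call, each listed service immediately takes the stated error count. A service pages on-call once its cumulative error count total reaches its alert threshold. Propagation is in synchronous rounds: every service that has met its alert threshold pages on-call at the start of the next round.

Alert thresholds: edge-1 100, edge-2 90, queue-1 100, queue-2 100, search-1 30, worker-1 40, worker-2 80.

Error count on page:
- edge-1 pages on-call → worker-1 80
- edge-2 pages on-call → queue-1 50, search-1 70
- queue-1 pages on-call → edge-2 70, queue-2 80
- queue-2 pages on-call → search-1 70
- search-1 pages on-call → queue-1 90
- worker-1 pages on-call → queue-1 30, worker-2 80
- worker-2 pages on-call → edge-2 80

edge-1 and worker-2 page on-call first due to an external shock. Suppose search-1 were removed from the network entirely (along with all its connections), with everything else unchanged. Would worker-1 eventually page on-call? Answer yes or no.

yes

With search-1 removed:
Round 1 — edge-1, worker-2 page on-call (initial).
  edge-2: +80 → 80 < 90
  worker-1: +80 → 80 ≥ 40
Round 2 — worker-1 pages on-call.
  queue-1: +30 → 30 < 100
No further pages.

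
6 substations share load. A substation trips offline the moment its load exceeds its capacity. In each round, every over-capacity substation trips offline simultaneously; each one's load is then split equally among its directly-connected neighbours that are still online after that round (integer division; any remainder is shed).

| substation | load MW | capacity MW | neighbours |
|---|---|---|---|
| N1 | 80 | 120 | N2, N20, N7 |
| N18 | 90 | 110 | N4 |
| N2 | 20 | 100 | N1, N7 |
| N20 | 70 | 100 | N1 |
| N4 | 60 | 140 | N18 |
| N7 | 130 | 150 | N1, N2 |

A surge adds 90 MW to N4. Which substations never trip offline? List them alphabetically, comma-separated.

N1, N2, N20, N7

Round 1 — N4 at 150 > 140. N4 trips offline.
  N4 sheds 150 MW to N18: 150 each.
    N18: 90+150 = 240 > 110
Round 2 — N18 trips offline.
  N18 sheds 240 MW: no online neighbours, lost.
No further trips.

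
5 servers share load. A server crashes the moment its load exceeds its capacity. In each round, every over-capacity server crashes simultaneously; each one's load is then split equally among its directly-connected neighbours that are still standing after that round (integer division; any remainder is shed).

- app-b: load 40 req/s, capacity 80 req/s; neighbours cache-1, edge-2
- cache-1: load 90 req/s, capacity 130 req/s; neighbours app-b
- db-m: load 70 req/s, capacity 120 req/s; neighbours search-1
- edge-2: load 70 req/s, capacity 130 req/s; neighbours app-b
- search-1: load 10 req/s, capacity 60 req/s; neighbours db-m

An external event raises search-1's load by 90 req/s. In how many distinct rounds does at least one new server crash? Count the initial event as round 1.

Round 1 — search-1 at 100 > 60. search-1 crashes.
  search-1 sheds 100 req/s to db-m: 100 each.
    db-m: 70+100 = 170 > 120
Round 2 — db-m crashes.
  db-m sheds 170 req/s: no online neighbours, lost.
No further crashes.

2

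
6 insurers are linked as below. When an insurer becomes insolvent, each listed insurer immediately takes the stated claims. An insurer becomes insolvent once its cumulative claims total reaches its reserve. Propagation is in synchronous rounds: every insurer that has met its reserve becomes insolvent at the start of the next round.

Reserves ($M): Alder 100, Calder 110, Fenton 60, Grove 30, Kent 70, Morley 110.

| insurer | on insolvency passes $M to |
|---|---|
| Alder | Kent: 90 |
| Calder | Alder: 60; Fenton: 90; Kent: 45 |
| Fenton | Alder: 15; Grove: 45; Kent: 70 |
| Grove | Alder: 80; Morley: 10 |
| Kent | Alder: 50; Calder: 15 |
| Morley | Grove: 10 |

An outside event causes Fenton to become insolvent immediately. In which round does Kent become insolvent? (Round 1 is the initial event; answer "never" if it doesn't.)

Round 1 — Fenton becomes insolvent (initial).
  Alder: +15 → 15 < 100
  Grove: +45 → 45 ≥ 30
  Kent: +70 → 70 ≥ 70
Round 2 — Grove, Kent become insolvent.
  Alder: +80+50 → 145 ≥ 100
  Calder: +15 → 15 < 110
  Morley: +10 → 10 < 110
Round 3 — Alder becomes insolvent.
No further insolvencies.

2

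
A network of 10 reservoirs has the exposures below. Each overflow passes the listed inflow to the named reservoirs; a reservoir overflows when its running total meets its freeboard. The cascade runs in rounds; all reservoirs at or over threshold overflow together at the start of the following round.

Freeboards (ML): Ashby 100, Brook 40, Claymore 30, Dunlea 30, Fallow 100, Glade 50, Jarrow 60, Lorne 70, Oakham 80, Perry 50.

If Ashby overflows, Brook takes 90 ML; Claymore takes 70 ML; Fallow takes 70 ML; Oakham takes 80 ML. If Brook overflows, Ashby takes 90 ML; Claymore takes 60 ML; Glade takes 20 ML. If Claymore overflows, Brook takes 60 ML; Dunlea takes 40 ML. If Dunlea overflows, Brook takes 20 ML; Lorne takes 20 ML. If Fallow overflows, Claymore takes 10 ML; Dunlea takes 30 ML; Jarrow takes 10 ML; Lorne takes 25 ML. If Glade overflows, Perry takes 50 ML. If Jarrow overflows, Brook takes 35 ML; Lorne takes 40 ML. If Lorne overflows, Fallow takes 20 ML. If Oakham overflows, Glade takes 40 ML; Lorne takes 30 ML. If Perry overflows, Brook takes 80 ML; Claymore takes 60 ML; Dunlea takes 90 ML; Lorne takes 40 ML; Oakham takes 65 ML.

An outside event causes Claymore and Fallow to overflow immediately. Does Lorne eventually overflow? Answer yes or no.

no

Round 1 — Claymore, Fallow overflow (initial).
  Brook: +60 → 60 ≥ 40
  Dunlea: +40+30 → 70 ≥ 30
  Jarrow: +10 → 10 < 60
  Lorne: +25 → 25 < 70
Round 2 — Brook, Dunlea overflow.
  Ashby: +90 → 90 < 100
  Glade: +20 → 20 < 50
  Lorne: +20 → 45 < 70
No further overflows.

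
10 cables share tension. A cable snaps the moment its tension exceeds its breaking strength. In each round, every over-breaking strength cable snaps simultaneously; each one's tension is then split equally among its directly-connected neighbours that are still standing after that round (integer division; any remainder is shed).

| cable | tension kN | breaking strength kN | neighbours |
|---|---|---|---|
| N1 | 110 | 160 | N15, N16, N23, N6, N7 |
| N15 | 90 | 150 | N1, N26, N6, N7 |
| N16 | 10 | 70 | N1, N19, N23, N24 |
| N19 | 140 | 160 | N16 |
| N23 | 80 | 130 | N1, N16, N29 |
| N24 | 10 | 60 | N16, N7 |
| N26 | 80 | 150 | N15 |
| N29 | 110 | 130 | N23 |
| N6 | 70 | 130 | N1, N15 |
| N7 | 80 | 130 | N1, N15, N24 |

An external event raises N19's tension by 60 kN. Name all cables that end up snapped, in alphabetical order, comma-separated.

Round 1 — N19 at 200 > 160. N19 snaps.
  N19 sheds 200 kN to N16: 200 each.
    N16: 10+200 = 210 > 70
Round 2 — N16 snaps.
  N16 sheds 210 kN to N1, N23, N24: 70 each.
    N1: 110+70 = 180 > 160
    N23: 80+70 = 150 > 130
    N24: 10+70 = 80 > 60
Round 3 — N1, N23, N24 snap.
  N1 sheds 180 kN to N15, N6, N7: 60 each.
    N15: 90+60 = 150 ≤ 150
    N6: 70+60 = 130 ≤ 130
    N7: 80+60 = 140 > 130
  N23 sheds 150 kN to N29: 150 each.
    N29: 110+150 = 260 > 130
  N24 sheds 80 kN to N7: 80 each.
    N7: 140+80 = 220 > 130
Round 4 — N29, N7 snap.
  N29 sheds 260 kN: no online neighbours, lost.
  N7 sheds 220 kN to N15: 220 each.
    N15: 150+220 = 370 > 150
Round 5 — N15 snaps.
  N15 sheds 370 kN to N26, N6: 185 each.
    N26: 80+185 = 265 > 150
    N6: 130+185 = 315 > 130
Round 6 — N26, N6 snap.
  N26 sheds 265 kN: no online neighbours, lost.
  N6 sheds 315 kN: no online neighbours, lost.
No further breaks.

N1, N15, N16, N19, N23, N24, N26, N29, N6, N7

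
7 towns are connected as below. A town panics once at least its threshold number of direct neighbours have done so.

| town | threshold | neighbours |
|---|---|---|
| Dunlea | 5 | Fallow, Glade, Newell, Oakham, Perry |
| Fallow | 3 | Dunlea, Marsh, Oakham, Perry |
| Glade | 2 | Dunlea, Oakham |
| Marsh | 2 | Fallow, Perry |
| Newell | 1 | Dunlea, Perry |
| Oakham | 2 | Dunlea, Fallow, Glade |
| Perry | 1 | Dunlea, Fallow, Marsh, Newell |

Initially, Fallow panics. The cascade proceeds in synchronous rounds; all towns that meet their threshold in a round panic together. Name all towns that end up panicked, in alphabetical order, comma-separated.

Fallow, Marsh, Newell, Perry

Round 1 — Fallow panics (initial).
Round 2 — checking thresholds:
  Dunlea: 1 of 5 neighbours < 5, holds.
  Marsh: 1 of 2 neighbours < 2, holds.
  Oakham: 1 of 3 neighbours < 2, holds.
  Perry: 1 of 4 neighbours ≥ 1, panics.
Round 3 — checking thresholds:
  Dunlea: 2 of 5 neighbours < 5, holds.
  Marsh: 2 of 2 neighbours ≥ 2, panics.
  Newell: 1 of 2 neighbours ≥ 1, panics.
  Oakham: 1 of 3 neighbours < 2, holds.
Round 4 — no new panics; cascade stops.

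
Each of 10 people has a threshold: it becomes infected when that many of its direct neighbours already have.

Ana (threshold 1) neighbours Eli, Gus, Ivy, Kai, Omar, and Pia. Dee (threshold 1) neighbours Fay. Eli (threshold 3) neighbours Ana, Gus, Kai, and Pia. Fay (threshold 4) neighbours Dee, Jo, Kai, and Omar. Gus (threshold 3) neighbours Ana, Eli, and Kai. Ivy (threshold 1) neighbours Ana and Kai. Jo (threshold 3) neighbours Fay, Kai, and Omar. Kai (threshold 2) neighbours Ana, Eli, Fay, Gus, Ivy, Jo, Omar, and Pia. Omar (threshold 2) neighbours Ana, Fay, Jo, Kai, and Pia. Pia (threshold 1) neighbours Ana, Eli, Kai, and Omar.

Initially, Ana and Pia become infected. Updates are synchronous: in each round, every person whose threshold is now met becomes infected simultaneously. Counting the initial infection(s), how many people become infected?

7

Round 1 — Ana, Pia become infected (initial).
Round 2 — checking thresholds:
  Eli: 2 of 4 neighbours < 3, below threshold.
  Gus: 1 of 3 neighbours < 3, below threshold.
  Ivy: 1 of 2 neighbours ≥ 1, becomes infected.
  Kai: 2 of 8 neighbours ≥ 2, becomes infected.
  Omar: 2 of 5 neighbours ≥ 2, becomes infected.
Round 3 — checking thresholds:
  Eli: 3 of 4 neighbours ≥ 3, becomes infected.
  Fay: 2 of 4 neighbours < 4, below threshold.
  Gus: 2 of 3 neighbours < 3, below threshold.
  Jo: 2 of 3 neighbours < 3, below threshold.
Round 4 — checking thresholds:
  Fay: 2 of 4 neighbours < 4, below threshold.
  Gus: 3 of 3 neighbours ≥ 3, becomes infected.
  Jo: 2 of 3 neighbours < 3, below threshold.
Round 5 — no new infections; cascade stops.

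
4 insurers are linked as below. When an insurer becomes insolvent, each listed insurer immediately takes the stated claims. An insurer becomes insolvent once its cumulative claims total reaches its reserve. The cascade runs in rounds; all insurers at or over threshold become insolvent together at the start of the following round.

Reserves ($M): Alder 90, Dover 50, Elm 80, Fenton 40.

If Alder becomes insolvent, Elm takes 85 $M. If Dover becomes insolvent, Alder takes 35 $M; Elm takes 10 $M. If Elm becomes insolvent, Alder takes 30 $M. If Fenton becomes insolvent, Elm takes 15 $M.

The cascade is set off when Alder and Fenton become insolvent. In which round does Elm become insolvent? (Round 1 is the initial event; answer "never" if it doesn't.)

Round 1 — Alder, Fenton become insolvent (initial).
  Elm: +85+15 → 100 ≥ 80
Round 2 — Elm becomes insolvent.
No further insolvencies.

2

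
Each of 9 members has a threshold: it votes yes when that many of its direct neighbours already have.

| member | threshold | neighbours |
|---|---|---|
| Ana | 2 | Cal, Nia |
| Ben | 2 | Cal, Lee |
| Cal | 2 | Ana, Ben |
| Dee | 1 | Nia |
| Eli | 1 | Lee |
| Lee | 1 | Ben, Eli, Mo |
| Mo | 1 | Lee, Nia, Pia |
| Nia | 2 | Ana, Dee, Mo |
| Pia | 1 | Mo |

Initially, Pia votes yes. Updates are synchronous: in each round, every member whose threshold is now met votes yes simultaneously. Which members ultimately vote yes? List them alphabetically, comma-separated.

Round 1 — Pia votes yes (initial).
Round 2 — checking thresholds:
  Mo: 1 of 3 neighbours ≥ 1, votes yes.
Round 3 — checking thresholds:
  Lee: 1 of 3 neighbours ≥ 1, votes yes.
  Nia: 1 of 3 neighbours < 2, below threshold.
Round 4 — checking thresholds:
  Ben: 1 of 2 neighbours < 2, below threshold.
  Eli: 1 of 1 neighbours ≥ 1, votes yes.
  Nia: 1 of 3 neighbours < 2, below threshold.
Round 5 — no new yes votes; cascade stops.

Eli, Lee, Mo, Pia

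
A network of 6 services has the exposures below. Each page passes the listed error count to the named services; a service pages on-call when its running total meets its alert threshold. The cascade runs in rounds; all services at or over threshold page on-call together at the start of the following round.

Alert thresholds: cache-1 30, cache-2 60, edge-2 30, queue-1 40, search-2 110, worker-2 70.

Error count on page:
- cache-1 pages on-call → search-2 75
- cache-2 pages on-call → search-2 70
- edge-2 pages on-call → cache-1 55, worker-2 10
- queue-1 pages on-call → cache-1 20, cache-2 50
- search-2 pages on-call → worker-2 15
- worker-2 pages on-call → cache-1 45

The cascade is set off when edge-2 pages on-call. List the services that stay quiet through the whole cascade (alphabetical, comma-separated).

cache-2, queue-1, search-2, worker-2

Round 1 — edge-2 pages on-call (initial).
  cache-1: +55 → 55 ≥ 30
  worker-2: +10 → 10 < 70
Round 2 — cache-1 pages on-call.
  search-2: +75 → 75 < 110
No further pages.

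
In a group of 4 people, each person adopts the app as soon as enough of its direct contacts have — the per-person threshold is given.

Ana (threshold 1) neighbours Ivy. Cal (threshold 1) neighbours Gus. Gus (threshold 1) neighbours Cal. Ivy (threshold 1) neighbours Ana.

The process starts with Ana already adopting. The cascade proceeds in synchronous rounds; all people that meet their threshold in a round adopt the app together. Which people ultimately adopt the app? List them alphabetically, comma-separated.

Round 1 — Ana adopts the app (initial).
Round 2 — checking thresholds:
  Ivy: 1 of 1 neighbours ≥ 1, adopts the app.
Round 3 — no new adoptions; cascade stops.

Ana, Ivy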